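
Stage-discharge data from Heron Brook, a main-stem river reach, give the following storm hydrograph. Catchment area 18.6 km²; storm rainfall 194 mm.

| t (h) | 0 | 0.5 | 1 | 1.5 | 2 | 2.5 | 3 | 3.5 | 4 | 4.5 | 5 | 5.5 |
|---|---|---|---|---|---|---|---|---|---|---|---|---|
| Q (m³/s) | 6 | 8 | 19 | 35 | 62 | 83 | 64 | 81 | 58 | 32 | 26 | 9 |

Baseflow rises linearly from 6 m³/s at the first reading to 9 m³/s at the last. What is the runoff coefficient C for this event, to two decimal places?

ΣQ_DR = 393.0 m³/s; V = ΣQ_DR·Δt = 7.074 × 10^5 m³.
Runoff depth d = V / A = 38.03 mm.
C = d / P = 38.03 / 194 = 0.20.

C ≈ 0.20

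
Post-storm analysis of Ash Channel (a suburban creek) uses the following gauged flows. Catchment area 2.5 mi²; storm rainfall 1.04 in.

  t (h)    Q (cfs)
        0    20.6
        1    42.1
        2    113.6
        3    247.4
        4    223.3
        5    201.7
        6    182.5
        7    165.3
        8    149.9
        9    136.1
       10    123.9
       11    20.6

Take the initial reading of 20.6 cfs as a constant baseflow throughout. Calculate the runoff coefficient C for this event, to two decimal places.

C ≈ 0.82

ΣQ_DR = 1380 cfs; V = ΣQ_DR·Δt = 4.967 × 10^6 ft³.
Runoff depth d = V / A = 0.8552 in.
C = d / P = 0.8552 / 1.04 = 0.82.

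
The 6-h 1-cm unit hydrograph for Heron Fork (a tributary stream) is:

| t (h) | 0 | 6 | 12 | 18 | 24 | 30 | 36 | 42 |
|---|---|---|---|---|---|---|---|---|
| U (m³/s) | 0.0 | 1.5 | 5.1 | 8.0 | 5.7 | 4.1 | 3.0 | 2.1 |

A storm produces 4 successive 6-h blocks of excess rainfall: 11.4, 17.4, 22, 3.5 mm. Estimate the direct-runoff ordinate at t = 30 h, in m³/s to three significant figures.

By discrete convolution, Q_j = Σ (P_i / 10 mm) · U_{j−i}.
At t = 30 h (j=5): Q = (11.4/10)·4.1 + (17.4/10)·5.7 + (22/10)·8.0 + (3.5/10)·5.1 = 34.0 m³/s.

Q ≈ 34.0 m³/s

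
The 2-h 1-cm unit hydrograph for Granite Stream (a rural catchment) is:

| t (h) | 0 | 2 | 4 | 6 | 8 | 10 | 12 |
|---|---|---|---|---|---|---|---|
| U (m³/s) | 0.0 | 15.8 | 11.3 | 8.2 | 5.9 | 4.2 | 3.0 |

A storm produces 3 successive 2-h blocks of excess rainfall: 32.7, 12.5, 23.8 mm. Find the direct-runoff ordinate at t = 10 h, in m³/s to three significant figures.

By discrete convolution, Q_j = Σ (P_i / 10 mm) · U_{j−i}.
At t = 10 h (j=5): Q = (32.7/10)·4.2 + (12.5/10)·5.9 + (23.8/10)·8.2 = 40.6 m³/s.

Q ≈ 40.6 m³/s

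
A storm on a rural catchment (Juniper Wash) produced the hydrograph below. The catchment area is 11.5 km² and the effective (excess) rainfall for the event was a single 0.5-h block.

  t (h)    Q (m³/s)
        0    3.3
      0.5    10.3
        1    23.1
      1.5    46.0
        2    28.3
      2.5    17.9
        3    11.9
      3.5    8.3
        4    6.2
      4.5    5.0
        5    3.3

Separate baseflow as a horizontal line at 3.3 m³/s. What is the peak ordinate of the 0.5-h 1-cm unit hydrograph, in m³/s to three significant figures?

Direct runoff: 0.0, 7.0, 19.8, 42.7, 25.0, 14.6, 8.6, 5.0, 2.9, 1.7, 0.0 m³/s; ΣQ_DR = 127.3 m³/s, peak = 42.7 m³/s.
Runoff depth d = ΣQ_DR·Δt / A = 127.3 × 1800 / (11.5 km²) = 19.93 mm.
The 1-cm UH is the DRH scaled by (10 mm)/d, so U_p = 42.7 × 10/19.93 = 21.4 m³/s.

U_p ≈ 21.4 m³/s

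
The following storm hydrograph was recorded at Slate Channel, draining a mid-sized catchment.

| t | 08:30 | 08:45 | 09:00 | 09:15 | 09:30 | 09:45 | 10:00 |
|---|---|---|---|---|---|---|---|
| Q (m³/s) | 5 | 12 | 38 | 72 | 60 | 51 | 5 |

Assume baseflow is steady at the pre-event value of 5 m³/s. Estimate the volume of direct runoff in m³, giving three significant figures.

Direct-runoff ordinates (Q − Q_b): 0.0, 7.0, 33.0, 67.0, 55.0, 46.0, 0.0 m³/s.
ΣQ_DR = 208.0 m³/s.
With Δt = 0.25 h = 900 s, V = ΣQ_DR · Δt = 208.0 × 900 = 1.87 × 10^5 m³.

V ≈ 1.87 × 10^5 m³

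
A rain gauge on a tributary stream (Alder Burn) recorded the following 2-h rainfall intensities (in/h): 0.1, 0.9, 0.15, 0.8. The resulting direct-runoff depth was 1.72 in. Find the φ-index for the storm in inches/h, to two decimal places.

φ ≈ 0.42 in/h

Only the 2 blocks with intensity above φ contribute runoff: 0.9, 0.8 in/h.
Σ(I−φ)·Δt = d  ⇒  (0.9+0.8 − 2φ)·2 = 1.72
φ = (1.700 − 1.72/2) / 2 = 0.42 in/h.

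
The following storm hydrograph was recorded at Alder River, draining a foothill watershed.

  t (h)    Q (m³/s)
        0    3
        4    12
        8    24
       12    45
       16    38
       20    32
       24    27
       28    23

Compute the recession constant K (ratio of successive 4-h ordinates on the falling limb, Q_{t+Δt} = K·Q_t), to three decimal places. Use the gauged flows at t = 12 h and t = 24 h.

Using the recession-limb readings at t = 12 h and t = 24 h: Q falls from 45 to 27 m³/s over 3 intervals.
K = (Q₂/Q₁)^(1/3) = (27/45)^(1/3) = 0.843.

K ≈ 0.843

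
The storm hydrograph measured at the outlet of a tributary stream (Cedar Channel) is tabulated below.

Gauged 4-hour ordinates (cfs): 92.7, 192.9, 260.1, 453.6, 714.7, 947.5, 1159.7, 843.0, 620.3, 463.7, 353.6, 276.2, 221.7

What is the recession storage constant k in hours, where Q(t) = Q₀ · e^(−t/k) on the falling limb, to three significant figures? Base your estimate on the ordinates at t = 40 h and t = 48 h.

k ≈ 17.1 h

On the falling limb, Q drops from 353.6 to 221.7 cfs between t = 40 h and t = 48 h (Δt = 8 h).
k = −Δt / ln(Q₂/Q₁) = −8 / ln(221.7/353.6) = 17.1 h.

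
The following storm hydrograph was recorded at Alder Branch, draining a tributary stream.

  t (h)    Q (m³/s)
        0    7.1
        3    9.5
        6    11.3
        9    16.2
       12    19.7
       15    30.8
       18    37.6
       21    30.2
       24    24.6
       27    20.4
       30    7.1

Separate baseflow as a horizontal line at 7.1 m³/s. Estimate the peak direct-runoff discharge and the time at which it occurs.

Subtracting baseflow gives direct-runoff ordinates: 0.0, 2.4, 4.2, 9.1, 12.6, 23.7, 30.5, 23.1, 17.5, 13.3, 0.0 m³/s.
The maximum is 30.5 m³/s, occurring at the reading for t = 18 h.

Q_p = 30.5 m³/s at t = 18 h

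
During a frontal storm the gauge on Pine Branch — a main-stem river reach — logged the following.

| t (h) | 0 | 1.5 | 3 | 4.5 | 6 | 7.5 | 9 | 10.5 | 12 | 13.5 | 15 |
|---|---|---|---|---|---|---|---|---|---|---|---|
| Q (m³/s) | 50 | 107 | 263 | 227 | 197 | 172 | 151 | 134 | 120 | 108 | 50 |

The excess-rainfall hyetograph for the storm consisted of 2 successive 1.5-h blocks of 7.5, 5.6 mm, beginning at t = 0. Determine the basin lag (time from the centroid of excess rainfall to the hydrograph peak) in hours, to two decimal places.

t_L ≈ 1.61 h

Centroid of excess rainfall: t_c = Σ P_i·t̄_i / ΣP_i = 1.3912 h (block centres at 0.75, 2.25 h).
Hydrograph peak occurs at t = 3 h, so basin lag t_L = 3 − 1.3912 = 1.61 h.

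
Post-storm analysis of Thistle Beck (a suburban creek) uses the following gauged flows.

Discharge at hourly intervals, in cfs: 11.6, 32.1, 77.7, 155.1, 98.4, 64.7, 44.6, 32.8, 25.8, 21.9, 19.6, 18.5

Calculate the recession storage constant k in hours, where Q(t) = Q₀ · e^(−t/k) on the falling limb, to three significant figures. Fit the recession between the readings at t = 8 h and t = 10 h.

On the falling limb, Q drops from 25.8 to 19.6 cfs between t = 8 h and t = 10 h (Δt = 2 h).
k = −Δt / ln(Q₂/Q₁) = −2 / ln(19.6/25.8) = 7.28 h.

k ≈ 7.28 h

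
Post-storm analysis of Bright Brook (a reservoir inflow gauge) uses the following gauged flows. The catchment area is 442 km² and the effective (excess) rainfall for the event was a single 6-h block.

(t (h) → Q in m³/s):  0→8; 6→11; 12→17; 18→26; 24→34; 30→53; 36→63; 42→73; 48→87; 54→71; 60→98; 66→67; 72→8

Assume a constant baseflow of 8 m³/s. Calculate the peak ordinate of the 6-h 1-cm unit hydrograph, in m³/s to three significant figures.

Direct runoff: 0.0, 3.0, 9.0, 18.0, 26.0, 45.0, 55.0, 65.0, 79.0, 63.0, 90.0, 59.0, 0.0 m³/s; ΣQ_DR = 512.0 m³/s, peak = 90.0 m³/s.
Runoff depth d = ΣQ_DR·Δt / A = 512.0 × 21600 / (442 km²) = 25.02 mm.
The 1-cm UH is the DRH scaled by (10 mm)/d, so U_p = 90.0 × 10/25.02 = 36.0 m³/s.

U_p ≈ 36.0 m³/s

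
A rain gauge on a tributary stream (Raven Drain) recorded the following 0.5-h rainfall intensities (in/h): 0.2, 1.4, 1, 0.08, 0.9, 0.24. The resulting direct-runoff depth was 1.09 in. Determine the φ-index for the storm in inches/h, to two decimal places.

φ ≈ 0.37 in/h

Only the 3 blocks with intensity above φ contribute runoff: 1.4, 1, 0.9 in/h.
Σ(I−φ)·Δt = d  ⇒  (1.4+1+0.9 − 3φ)·0.5 = 1.09
φ = (3.300 − 1.09/0.5) / 3 = 0.37 in/h.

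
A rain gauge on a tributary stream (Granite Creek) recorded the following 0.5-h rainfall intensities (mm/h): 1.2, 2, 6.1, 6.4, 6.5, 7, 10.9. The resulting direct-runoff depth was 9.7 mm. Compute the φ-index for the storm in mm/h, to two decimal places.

Only the 5 blocks with intensity above φ contribute runoff: 6.1, 6.4, 6.5, 7, 10.9 mm/h.
Σ(I−φ)·Δt = d  ⇒  (6.1+6.4+6.5+7+10.9 − 5φ)·0.5 = 9.7
φ = (36.90 − 9.7/0.5) / 5 = 3.50 mm/h.

φ ≈ 3.50 mm/h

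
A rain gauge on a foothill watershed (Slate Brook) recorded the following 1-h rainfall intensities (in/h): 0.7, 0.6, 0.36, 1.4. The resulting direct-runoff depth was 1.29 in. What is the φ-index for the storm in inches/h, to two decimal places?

φ ≈ 0.47 in/h

Only the 3 blocks with intensity above φ contribute runoff: 0.7, 0.6, 1.4 in/h.
Σ(I−φ)·Δt = d  ⇒  (0.7+0.6+1.4 − 3φ)·1 = 1.29
φ = (2.700 − 1.29/1) / 3 = 0.47 in/h.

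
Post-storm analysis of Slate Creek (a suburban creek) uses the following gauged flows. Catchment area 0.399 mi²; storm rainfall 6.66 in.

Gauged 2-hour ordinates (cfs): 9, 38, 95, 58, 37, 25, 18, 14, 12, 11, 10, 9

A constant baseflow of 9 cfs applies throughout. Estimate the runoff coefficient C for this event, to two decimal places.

C ≈ 0.27

ΣQ_DR = 228.0 cfs; V = ΣQ_DR·Δt = 1.642 × 10^6 ft³.
Runoff depth d = V / A = 1.771 in.
C = d / P = 1.771 / 6.66 = 0.27.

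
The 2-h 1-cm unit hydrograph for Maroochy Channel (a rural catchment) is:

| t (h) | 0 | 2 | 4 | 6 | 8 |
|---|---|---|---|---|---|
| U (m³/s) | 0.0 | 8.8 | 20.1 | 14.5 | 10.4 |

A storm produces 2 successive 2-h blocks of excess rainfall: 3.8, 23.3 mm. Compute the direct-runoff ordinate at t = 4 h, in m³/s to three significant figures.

By discrete convolution, Q_j = Σ (P_i / 10 mm) · U_{j−i}.
At t = 4 h (j=2): Q = (3.8/10)·20.1 + (23.3/10)·8.8 = 28.1 m³/s.

Q ≈ 28.1 m³/s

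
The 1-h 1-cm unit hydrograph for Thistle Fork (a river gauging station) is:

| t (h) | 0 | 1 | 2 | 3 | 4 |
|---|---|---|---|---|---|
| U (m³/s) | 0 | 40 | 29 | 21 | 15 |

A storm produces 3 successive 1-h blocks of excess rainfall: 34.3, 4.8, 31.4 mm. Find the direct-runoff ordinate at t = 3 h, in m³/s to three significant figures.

By discrete convolution, Q_j = Σ (P_i / 10 mm) · U_{j−i}.
At t = 3 h (j=3): Q = (34.3/10)·21 + (4.8/10)·29 + (31.4/10)·40 = 212 m³/s.

Q ≈ 212 m³/s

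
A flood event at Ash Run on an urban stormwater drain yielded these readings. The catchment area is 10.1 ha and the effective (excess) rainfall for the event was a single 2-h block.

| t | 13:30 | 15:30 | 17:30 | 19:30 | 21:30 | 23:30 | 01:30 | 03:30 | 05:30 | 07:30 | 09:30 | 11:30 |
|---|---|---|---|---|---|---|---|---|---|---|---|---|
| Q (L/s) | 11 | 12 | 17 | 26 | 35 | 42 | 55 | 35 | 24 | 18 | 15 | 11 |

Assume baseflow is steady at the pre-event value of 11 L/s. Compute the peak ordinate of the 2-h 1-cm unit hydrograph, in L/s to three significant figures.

U_p ≈ 36.5 L/s

Direct runoff: 0.0, 1.0, 6.0, 15.0, 24.0, 31.0, 44.0, 24.0, 13.0, 7.0, 4.0, 0.0 L/s; ΣQ_DR = 169.0 L/s, peak = 44.0 L/s.
Runoff depth d = ΣQ_DR·Δt / A = 169.0 × 7200 / (10.1 ha) = 12.05 mm.
The 1-cm UH is the DRH scaled by (10 mm)/d, so U_p = 44.0 × 10/12.05 = 36.5 L/s.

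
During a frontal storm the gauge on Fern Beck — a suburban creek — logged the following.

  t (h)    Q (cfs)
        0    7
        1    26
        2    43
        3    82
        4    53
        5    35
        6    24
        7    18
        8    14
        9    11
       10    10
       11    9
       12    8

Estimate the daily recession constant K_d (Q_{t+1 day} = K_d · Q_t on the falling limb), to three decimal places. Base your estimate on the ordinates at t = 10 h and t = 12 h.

Between t = 10 h and t = 12 h the flow falls from 10 to 8 cfs over 2×1 h = 2 h.
Per-interval ratio K = (8/10)^(1/2) = 0.8944; K_d = K^(24/1) = 0.069.

K_d ≈ 0.069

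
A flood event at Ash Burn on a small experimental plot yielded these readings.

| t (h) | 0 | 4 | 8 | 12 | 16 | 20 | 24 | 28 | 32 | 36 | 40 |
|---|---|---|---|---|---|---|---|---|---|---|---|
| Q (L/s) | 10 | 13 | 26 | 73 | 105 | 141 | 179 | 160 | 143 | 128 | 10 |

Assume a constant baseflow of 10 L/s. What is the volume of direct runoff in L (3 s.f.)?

Direct-runoff ordinates (Q − Q_b): 0.0, 3.0, 16.0, 63.0, 95.0, 131.0, 169.0, 150.0, 133.0, 118.0, 0.0 L/s.
ΣQ_DR = 878.0 L/s.
With Δt = 4 h = 14400 s, V = ΣQ_DR · Δt = 878.0 × 14400 = 1.26 × 10^7 L.

V ≈ 1.26 × 10^7 L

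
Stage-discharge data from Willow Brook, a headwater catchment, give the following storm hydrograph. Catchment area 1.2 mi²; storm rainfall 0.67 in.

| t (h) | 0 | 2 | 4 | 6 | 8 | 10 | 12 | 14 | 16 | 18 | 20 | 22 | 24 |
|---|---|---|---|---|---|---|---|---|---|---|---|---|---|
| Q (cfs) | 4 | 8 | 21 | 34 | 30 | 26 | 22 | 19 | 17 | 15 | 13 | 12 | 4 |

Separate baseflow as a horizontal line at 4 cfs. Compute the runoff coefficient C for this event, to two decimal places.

ΣQ_DR = 173.0 cfs; V = ΣQ_DR·Δt = 1.246 × 10^6 ft³.
Runoff depth d = V / A = 0.4468 in.
C = d / P = 0.4468 / 0.67 = 0.67.

C ≈ 0.67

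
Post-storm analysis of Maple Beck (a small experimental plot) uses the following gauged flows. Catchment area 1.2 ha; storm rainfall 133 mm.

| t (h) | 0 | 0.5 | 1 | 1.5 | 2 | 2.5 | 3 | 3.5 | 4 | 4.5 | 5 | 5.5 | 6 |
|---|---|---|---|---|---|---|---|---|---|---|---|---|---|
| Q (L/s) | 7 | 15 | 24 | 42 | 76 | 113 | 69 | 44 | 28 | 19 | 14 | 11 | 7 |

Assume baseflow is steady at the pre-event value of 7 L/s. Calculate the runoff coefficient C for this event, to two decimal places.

ΣQ_DR = 378.0 L/s; V = ΣQ_DR·Δt = 6.804 × 10^5 L.
Runoff depth d = V / A = 56.70 mm.
C = d / P = 56.70 / 133 = 0.43.

C ≈ 0.43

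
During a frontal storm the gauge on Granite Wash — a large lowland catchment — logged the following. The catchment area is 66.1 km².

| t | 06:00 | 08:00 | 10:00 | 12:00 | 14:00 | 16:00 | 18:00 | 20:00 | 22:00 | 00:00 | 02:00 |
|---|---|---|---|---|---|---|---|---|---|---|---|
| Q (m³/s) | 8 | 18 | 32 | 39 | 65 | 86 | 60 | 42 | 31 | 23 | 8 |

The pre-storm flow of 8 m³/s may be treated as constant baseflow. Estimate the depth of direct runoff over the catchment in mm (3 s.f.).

d ≈ 35.3 mm

Direct runoff: 0.0, 10.0, 24.0, 31.0, 57.0, 78.0, 52.0, 34.0, 23.0, 15.0, 0.0 m³/s; ΣQ_DR = 324.0 m³/s.
V = ΣQ_DR · Δt = 324.0 × 7200 s = 2.333 × 10^6 m³.
Over A = 66.1 km², depth = V / A = 35.3 mm.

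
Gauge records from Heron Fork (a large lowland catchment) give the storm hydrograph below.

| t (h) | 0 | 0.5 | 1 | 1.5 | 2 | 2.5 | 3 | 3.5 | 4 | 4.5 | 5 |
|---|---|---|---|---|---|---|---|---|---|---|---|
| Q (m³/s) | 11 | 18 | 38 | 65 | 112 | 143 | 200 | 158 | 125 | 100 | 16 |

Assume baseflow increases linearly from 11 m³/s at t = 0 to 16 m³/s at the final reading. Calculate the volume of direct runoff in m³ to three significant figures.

V ≈ 1.51 × 10^6 m³

Direct-runoff ordinates (Q − Q_b): 0.00, 6.50, 26.00, 52.50, 99.00, 129.50, 186.00, 143.50, 110.00, 84.50, 0.00 m³/s.
ΣQ_DR = 837.5 m³/s.
With Δt = 0.5 h = 1800 s, V = ΣQ_DR · Δt = 837.5 × 1800 = 1.51 × 10^6 m³.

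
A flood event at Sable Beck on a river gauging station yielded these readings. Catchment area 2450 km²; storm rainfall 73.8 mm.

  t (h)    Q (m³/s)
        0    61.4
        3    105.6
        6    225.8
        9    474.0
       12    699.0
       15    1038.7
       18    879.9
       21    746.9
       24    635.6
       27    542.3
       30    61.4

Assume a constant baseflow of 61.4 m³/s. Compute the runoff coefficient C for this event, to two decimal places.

C ≈ 0.29

ΣQ_DR = 4795 m³/s; V = ΣQ_DR·Δt = 5.179 × 10^7 m³.
Runoff depth d = V / A = 21.14 mm.
C = d / P = 21.14 / 73.8 = 0.29.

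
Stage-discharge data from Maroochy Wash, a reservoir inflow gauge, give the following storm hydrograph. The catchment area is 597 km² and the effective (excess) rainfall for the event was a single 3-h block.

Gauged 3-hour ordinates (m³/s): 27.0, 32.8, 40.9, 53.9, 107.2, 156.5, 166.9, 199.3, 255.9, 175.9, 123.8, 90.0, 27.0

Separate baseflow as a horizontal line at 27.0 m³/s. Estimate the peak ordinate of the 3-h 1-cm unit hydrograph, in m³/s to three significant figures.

U_p ≈ 114 m³/s

Direct runoff: 0.0, 5.8, 13.9, 26.9, 80.2, 129.5, 139.9, 172.3, 228.9, 148.9, 96.8, 63.0, 0.0 m³/s; ΣQ_DR = 1106 m³/s, peak = 228.9 m³/s.
Runoff depth d = ΣQ_DR·Δt / A = 1106 × 10800 / (597 km²) = 20.01 mm.
The 1-cm UH is the DRH scaled by (10 mm)/d, so U_p = 228.9 × 10/20.01 = 114 m³/s.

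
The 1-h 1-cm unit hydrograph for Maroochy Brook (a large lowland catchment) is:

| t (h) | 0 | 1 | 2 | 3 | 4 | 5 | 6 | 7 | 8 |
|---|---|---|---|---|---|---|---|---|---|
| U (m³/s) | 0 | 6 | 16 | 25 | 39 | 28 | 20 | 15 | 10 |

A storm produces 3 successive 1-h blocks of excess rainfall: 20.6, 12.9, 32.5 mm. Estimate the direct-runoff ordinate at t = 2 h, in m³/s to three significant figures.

Q ≈ 40.7 m³/s

By discrete convolution, Q_j = Σ (P_i / 10 mm) · U_{j−i}.
At t = 2 h (j=2): Q = (20.6/10)·16 + (12.9/10)·6 + (32.5/10)·0 = 40.7 m³/s.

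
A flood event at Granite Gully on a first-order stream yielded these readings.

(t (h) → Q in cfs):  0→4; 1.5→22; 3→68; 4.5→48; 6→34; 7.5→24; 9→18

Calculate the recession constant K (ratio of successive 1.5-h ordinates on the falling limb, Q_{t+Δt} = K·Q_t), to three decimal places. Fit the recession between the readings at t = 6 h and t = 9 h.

K ≈ 0.728

Using the recession-limb readings at t = 6 h and t = 9 h: Q falls from 34 to 18 cfs over 2 intervals.
K = (Q₂/Q₁)^(1/2) = (18/34)^(1/2) = 0.728.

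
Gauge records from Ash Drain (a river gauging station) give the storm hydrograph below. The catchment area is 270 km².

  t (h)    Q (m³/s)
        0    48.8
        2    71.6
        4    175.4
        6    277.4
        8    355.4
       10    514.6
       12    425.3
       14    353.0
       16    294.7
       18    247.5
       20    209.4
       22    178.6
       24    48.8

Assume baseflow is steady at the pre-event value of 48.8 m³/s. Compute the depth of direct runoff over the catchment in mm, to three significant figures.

d ≈ 68.4 mm

Direct runoff: 0.0, 22.8, 126.6, 228.6, 306.6, 465.8, 376.5, 304.2, 245.9, 198.7, 160.6, 129.8, 0.0 m³/s; ΣQ_DR = 2566 m³/s.
V = ΣQ_DR · Δt = 2566 × 7200 s = 1.848 × 10^7 m³.
Over A = 270 km², depth = V / A = 68.4 mm.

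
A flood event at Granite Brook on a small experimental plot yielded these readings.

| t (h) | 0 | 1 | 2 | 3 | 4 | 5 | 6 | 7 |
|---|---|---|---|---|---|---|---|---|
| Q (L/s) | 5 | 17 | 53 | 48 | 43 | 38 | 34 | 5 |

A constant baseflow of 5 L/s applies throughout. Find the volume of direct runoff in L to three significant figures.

Direct-runoff ordinates (Q − Q_b): 0.0, 12.0, 48.0, 43.0, 38.0, 33.0, 29.0, 0.0 L/s.
ΣQ_DR = 203.0 L/s.
With Δt = 1 h = 3600 s, V = ΣQ_DR · Δt = 203.0 × 3600 = 7.31 × 10^5 L.

V ≈ 7.31 × 10^5 L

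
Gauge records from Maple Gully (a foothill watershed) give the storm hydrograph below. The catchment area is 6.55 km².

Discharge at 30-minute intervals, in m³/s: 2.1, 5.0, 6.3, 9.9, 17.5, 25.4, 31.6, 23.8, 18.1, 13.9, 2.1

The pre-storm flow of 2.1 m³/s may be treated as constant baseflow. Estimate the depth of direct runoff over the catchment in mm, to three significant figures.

Direct runoff: 0.0, 2.9, 4.2, 7.8, 15.4, 23.3, 29.5, 21.7, 16.0, 11.8, 0.0 m³/s; ΣQ_DR = 132.6 m³/s.
V = ΣQ_DR · Δt = 132.6 × 1800 s = 2.387 × 10^5 m³.
Over A = 6.55 km², depth = V / A = 36.4 mm.

d ≈ 36.4 mm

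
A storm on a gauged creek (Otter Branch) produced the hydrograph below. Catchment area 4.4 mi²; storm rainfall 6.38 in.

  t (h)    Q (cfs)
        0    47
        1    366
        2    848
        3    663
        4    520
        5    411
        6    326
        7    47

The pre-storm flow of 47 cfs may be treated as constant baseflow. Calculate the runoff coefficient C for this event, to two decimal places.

C ≈ 0.16

ΣQ_DR = 2852 cfs; V = ΣQ_DR·Δt = 1.027 × 10^7 ft³.
Runoff depth d = V / A = 1.004 in.
C = d / P = 1.004 / 6.38 = 0.16.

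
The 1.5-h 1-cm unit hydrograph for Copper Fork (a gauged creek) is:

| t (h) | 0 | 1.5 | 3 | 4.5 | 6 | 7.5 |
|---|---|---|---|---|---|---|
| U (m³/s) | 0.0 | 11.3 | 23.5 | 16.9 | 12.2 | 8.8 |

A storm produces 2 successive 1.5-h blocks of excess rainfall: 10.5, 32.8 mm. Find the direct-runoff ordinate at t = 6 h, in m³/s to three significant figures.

Q ≈ 68.2 m³/s

By discrete convolution, Q_j = Σ (P_i / 10 mm) · U_{j−i}.
At t = 6 h (j=4): Q = (10.5/10)·12.2 + (32.8/10)·16.9 = 68.2 m³/s.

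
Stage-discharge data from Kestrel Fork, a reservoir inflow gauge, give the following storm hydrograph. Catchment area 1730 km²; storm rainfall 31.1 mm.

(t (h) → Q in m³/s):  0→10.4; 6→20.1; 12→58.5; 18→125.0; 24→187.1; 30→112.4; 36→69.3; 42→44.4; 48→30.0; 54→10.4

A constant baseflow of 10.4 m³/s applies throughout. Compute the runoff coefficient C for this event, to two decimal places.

C ≈ 0.23

ΣQ_DR = 563.6 m³/s; V = ΣQ_DR·Δt = 1.217 × 10^7 m³.
Runoff depth d = V / A = 7.037 mm.
C = d / P = 7.037 / 31.1 = 0.23.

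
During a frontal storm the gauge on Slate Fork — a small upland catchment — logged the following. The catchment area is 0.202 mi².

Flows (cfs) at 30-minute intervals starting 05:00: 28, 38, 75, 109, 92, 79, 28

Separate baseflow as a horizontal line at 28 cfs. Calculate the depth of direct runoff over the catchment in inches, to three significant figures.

d ≈ 0.970 in

Direct runoff: 0.0, 10.0, 47.0, 81.0, 64.0, 51.0, 0.0 cfs; ΣQ_DR = 253.0 cfs.
V = ΣQ_DR · Δt = 253.0 × 1800 s = 4.554 × 10^5 ft³.
Over A = 0.202 mi², depth = V / A = 0.970 in.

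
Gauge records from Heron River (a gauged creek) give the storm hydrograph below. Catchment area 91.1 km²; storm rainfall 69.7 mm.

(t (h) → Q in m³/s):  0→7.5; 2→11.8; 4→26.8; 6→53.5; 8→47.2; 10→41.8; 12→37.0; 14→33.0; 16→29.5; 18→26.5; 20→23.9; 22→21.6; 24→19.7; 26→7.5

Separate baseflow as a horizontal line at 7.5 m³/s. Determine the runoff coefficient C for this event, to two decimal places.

C ≈ 0.32

ΣQ_DR = 282.3 m³/s; V = ΣQ_DR·Δt = 2.033 × 10^6 m³.
Runoff depth d = V / A = 22.31 mm.
C = d / P = 22.31 / 69.7 = 0.32.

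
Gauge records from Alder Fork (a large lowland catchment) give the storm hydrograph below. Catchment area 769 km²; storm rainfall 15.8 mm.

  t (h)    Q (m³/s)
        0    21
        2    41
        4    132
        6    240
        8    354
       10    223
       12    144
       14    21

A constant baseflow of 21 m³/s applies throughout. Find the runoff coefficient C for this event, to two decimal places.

ΣQ_DR = 1008 m³/s; V = ΣQ_DR·Δt = 7.258 × 10^6 m³.
Runoff depth d = V / A = 9.438 mm.
C = d / P = 9.438 / 15.8 = 0.60.

C ≈ 0.60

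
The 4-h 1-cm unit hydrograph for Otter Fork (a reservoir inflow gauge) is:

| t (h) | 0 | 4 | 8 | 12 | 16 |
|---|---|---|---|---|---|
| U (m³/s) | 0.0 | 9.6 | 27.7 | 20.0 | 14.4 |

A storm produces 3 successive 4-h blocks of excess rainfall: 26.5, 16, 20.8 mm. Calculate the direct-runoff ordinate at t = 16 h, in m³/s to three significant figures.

Q ≈ 128 m³/s

By discrete convolution, Q_j = Σ (P_i / 10 mm) · U_{j−i}.
At t = 16 h (j=4): Q = (26.5/10)·14.4 + (16/10)·20.0 + (20.8/10)·27.7 = 128 m³/s.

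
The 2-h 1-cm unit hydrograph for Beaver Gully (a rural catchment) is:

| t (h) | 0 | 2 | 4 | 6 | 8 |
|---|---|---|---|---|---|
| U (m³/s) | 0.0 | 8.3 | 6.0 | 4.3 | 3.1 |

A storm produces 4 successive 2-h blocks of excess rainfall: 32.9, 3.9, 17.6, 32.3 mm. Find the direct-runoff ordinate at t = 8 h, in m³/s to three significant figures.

By discrete convolution, Q_j = Σ (P_i / 10 mm) · U_{j−i}.
At t = 8 h (j=4): Q = (32.9/10)·3.1 + (3.9/10)·4.3 + (17.6/10)·6.0 + (32.3/10)·8.3 = 49.2 m³/s.

Q ≈ 49.2 m³/s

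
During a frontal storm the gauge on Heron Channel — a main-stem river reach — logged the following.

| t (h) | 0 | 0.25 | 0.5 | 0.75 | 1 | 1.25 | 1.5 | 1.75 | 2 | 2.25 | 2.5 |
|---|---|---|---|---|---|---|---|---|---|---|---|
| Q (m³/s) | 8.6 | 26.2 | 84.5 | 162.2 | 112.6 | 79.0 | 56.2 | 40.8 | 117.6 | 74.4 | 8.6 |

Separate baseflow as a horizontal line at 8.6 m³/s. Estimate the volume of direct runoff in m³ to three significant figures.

Direct-runoff ordinates (Q − Q_b): 0.0, 17.6, 75.9, 153.6, 104.0, 70.4, 47.6, 32.2, 109.0, 65.8, 0.0 m³/s.
ΣQ_DR = 676.1 m³/s.
With Δt = 0.25 h = 900 s, V = ΣQ_DR · Δt = 676.1 × 900 = 6.08 × 10^5 m³.

V ≈ 6.08 × 10^5 m³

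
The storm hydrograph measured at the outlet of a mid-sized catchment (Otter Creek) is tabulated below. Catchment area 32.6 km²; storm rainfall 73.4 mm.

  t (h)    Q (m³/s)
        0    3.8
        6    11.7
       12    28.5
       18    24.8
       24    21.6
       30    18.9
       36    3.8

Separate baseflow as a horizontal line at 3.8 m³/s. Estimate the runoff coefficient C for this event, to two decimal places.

ΣQ_DR = 86.50 m³/s; V = ΣQ_DR·Δt = 1.868 × 10^6 m³.
Runoff depth d = V / A = 57.31 mm.
C = d / P = 57.31 / 73.4 = 0.78.

C ≈ 0.78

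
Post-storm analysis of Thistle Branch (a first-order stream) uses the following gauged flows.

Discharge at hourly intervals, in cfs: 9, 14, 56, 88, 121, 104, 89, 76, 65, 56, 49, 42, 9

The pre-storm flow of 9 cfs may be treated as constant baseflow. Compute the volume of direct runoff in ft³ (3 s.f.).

V ≈ 2.38 × 10^6 ft³

Direct-runoff ordinates (Q − Q_b): 0.0, 5.0, 47.0, 79.0, 112.0, 95.0, 80.0, 67.0, 56.0, 47.0, 40.0, 33.0, 0.0 cfs.
ΣQ_DR = 661.0 cfs.
With Δt = 1 h = 3600 s, V = ΣQ_DR · Δt = 661.0 × 3600 = 2.38 × 10^6 ft³.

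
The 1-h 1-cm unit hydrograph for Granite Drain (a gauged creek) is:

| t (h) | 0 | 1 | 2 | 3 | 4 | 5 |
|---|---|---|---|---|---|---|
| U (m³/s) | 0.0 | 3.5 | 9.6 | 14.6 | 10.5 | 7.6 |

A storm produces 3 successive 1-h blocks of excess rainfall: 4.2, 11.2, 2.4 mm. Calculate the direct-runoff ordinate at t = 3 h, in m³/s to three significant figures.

Q ≈ 17.7 m³/s

By discrete convolution, Q_j = Σ (P_i / 10 mm) · U_{j−i}.
At t = 3 h (j=3): Q = (4.2/10)·14.6 + (11.2/10)·9.6 + (2.4/10)·3.5 = 17.7 m³/s.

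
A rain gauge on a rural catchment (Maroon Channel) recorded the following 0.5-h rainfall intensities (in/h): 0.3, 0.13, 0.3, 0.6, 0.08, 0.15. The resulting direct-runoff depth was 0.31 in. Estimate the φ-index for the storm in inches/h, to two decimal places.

φ ≈ 0.19 in/h

Only the 3 blocks with intensity above φ contribute runoff: 0.3, 0.3, 0.6 in/h.
Σ(I−φ)·Δt = d  ⇒  (0.3+0.3+0.6 − 3φ)·0.5 = 0.31
φ = (1.200 − 0.31/0.5) / 3 = 0.19 in/h.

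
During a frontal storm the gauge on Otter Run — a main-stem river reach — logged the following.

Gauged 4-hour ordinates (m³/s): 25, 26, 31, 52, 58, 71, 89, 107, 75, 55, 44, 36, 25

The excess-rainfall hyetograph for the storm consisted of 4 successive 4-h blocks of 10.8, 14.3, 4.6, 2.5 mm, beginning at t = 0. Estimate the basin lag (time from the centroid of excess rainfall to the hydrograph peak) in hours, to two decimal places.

Centroid of excess rainfall: t_c = Σ P_i·t̄_i / ΣP_i = 5.8509 h (block centres at 2, 6, 10, 14 h).
Hydrograph peak occurs at t = 28 h, so basin lag t_L = 28 − 5.8509 = 22.15 h.

t_L ≈ 22.15 h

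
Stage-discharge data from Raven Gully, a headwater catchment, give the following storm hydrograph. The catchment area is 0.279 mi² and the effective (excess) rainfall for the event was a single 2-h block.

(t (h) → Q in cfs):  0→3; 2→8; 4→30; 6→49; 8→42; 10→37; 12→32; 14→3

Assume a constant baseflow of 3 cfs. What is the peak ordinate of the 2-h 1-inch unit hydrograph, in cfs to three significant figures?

Direct runoff: 0.0, 5.0, 27.0, 46.0, 39.0, 34.0, 29.0, 0.0 cfs; ΣQ_DR = 180.0 cfs, peak = 46.0 cfs.
Runoff depth d = ΣQ_DR·Δt / A = 180.0 × 7200 / (0.279 mi²) = 1.999 in.
The 1-inch UH is the DRH scaled by (1 in)/d, so U_p = 46.0 × 1/1.999 = 23.0 cfs.

U_p ≈ 23.0 cfs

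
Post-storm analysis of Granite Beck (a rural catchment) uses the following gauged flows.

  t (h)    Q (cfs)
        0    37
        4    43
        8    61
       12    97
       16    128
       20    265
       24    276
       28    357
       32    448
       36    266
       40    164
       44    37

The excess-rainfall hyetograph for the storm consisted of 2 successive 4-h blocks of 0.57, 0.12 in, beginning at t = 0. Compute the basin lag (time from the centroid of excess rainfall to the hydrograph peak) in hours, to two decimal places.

t_L ≈ 29.30 h

Centroid of excess rainfall: t_c = Σ P_i·t̄_i / ΣP_i = 2.6957 h (block centres at 2, 6 h).
Hydrograph peak occurs at t = 32 h, so basin lag t_L = 32 − 2.6957 = 29.30 h.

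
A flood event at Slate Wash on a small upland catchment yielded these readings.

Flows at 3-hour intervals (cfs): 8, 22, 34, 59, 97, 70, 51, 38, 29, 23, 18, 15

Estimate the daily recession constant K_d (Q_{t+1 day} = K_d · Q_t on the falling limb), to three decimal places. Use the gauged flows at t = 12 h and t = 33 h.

Between t = 12 h and t = 33 h the flow falls from 97 to 15 cfs over 7×3 h = 21 h.
Per-interval ratio K = (15/97)^(1/7) = 0.7659; K_d = K^(24/3) = 0.118.

K_d ≈ 0.118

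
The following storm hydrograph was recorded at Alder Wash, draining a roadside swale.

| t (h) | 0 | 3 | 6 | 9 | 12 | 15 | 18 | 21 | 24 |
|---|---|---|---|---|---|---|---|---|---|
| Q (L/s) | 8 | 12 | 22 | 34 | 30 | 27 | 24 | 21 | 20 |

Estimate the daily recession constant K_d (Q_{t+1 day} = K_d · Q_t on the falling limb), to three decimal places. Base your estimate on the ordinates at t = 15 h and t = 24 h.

K_d ≈ 0.449

Between t = 15 h and t = 24 h the flow falls from 27 to 20 L/s over 3×3 h = 9 h.
Per-interval ratio K = (20/27)^(1/3) = 0.9048; K_d = K^(24/3) = 0.449.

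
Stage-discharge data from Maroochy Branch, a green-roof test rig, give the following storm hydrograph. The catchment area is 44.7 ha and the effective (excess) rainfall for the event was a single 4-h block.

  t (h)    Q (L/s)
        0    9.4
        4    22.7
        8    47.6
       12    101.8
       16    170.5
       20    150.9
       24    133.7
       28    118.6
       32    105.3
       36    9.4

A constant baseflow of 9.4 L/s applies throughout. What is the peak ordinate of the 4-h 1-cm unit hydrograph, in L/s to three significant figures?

Direct runoff: 0.0, 13.3, 38.2, 92.4, 161.1, 141.5, 124.3, 109.2, 95.9, 0.0 L/s; ΣQ_DR = 775.9 L/s, peak = 161.1 L/s.
Runoff depth d = ΣQ_DR·Δt / A = 775.9 × 14400 / (44.7 ha) = 25.00 mm.
The 1-cm UH is the DRH scaled by (10 mm)/d, so U_p = 161.1 × 10/25.00 = 64.5 L/s.

U_p ≈ 64.5 L/s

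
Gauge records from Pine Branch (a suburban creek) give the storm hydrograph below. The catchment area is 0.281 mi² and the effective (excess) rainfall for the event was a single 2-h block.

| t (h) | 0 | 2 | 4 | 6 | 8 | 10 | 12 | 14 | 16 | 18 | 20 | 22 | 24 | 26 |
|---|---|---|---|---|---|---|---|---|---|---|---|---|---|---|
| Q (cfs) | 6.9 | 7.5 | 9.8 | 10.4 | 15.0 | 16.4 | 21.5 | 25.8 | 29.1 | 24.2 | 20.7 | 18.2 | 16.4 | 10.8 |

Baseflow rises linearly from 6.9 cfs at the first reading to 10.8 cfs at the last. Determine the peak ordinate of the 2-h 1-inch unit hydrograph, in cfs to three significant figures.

Direct runoff: 0.00, 0.30, 2.30, 2.60, 6.90, 8.00, 12.80, 16.80, 19.80, 14.60, 10.80, 8.00, 5.90, 0.00 cfs; ΣQ_DR = 108.8 cfs, peak = 19.80 cfs.
Runoff depth d = ΣQ_DR·Δt / A = 108.8 × 7200 / (0.281 mi²) = 1.200 in.
The 1-inch UH is the DRH scaled by (1 in)/d, so U_p = 19.80 × 1/1.200 = 16.5 cfs.

U_p ≈ 16.5 cfs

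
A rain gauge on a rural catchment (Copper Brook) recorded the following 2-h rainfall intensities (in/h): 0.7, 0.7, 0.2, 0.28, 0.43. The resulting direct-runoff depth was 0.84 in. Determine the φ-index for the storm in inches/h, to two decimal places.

Only the 2 blocks with intensity above φ contribute runoff: 0.7, 0.7 in/h.
Σ(I−φ)·Δt = d  ⇒  (0.7+0.7 − 2φ)·2 = 0.84
φ = (1.400 − 0.84/2) / 2 = 0.49 in/h.

φ ≈ 0.49 in/h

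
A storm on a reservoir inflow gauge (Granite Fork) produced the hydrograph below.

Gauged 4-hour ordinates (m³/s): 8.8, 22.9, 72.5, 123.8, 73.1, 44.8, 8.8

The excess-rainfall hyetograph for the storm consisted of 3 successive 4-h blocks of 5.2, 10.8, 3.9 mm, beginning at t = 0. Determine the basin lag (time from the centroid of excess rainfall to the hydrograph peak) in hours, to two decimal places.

t_L ≈ 6.26 h

Centroid of excess rainfall: t_c = Σ P_i·t̄_i / ΣP_i = 5.7387 h (block centres at 2, 6, 10 h).
Hydrograph peak occurs at t = 12 h, so basin lag t_L = 12 − 5.7387 = 6.26 h.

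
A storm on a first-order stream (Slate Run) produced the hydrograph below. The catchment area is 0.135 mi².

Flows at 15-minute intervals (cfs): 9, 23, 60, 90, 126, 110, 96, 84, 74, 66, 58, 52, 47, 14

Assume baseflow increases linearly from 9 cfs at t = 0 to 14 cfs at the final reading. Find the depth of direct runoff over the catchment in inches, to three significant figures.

d ≈ 2.15 in

Direct runoff: 0.00, 13.62, 50.23, 79.85, 115.46, 99.08, 84.69, 72.31, 61.92, 53.54, 45.15, 38.77, 33.38, 0.00 cfs; ΣQ_DR = 748.0 cfs.
V = ΣQ_DR · Δt = 748.0 × 900 s = 6.732 × 10^5 ft³.
Over A = 0.135 mi², depth = V / A = 2.15 in.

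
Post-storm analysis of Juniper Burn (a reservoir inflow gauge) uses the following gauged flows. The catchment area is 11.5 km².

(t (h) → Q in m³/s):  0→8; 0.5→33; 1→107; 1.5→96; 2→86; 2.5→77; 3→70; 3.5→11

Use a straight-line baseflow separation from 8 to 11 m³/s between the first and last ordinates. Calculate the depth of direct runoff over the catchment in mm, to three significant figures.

d ≈ 64.5 mm

Direct runoff: 0.00, 24.57, 98.14, 86.71, 76.29, 66.86, 59.43, 0.00 m³/s; ΣQ_DR = 412.0 m³/s.
V = ΣQ_DR · Δt = 412.0 × 1800 s = 7.416 × 10^5 m³.
Over A = 11.5 km², depth = V / A = 64.5 mm.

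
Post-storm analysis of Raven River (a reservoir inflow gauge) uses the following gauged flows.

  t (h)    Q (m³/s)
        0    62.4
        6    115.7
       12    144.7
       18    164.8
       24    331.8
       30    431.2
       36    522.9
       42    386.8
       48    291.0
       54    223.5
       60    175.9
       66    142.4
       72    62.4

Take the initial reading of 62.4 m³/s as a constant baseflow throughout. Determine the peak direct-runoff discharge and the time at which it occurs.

Q_p = 460.5 m³/s at t = 36 h

Subtracting baseflow gives direct-runoff ordinates: 0.0, 53.3, 82.3, 102.4, 269.4, 368.8, 460.5, 324.4, 228.6, 161.1, 113.5, 80.0, 0.0 m³/s.
The maximum is 460.5 m³/s, occurring at the reading for t = 36 h.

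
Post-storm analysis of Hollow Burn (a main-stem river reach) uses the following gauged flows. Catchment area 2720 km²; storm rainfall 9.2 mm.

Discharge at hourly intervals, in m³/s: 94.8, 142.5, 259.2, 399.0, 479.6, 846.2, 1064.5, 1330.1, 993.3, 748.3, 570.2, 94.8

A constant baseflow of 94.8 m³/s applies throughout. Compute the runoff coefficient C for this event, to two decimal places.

C ≈ 0.85

ΣQ_DR = 5885 m³/s; V = ΣQ_DR·Δt = 2.119 × 10^7 m³.
Runoff depth d = V / A = 7.789 mm.
C = d / P = 7.789 / 9.2 = 0.85.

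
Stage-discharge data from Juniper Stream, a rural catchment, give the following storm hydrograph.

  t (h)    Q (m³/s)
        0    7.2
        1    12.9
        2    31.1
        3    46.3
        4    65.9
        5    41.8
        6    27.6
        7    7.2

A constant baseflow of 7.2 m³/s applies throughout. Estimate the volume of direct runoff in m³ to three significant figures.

V ≈ 6.57 × 10^5 m³

Direct-runoff ordinates (Q − Q_b): 0.0, 5.7, 23.9, 39.1, 58.7, 34.6, 20.4, 0.0 m³/s.
ΣQ_DR = 182.4 m³/s.
With Δt = 1 h = 3600 s, V = ΣQ_DR · Δt = 182.4 × 3600 = 6.57 × 10^5 m³.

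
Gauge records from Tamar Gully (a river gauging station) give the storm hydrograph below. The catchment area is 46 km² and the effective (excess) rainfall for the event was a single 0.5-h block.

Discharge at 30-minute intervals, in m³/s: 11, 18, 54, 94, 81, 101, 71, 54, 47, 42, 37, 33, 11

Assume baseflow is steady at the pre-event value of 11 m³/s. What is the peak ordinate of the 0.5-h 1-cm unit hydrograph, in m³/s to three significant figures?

Direct runoff: 0.0, 7.0, 43.0, 83.0, 70.0, 90.0, 60.0, 43.0, 36.0, 31.0, 26.0, 22.0, 0.0 m³/s; ΣQ_DR = 511.0 m³/s, peak = 90.0 m³/s.
Runoff depth d = ΣQ_DR·Δt / A = 511.0 × 1800 / (46 km²) = 20.00 mm.
The 1-cm UH is the DRH scaled by (10 mm)/d, so U_p = 90.0 × 10/20.00 = 45.0 m³/s.

U_p ≈ 45.0 m³/s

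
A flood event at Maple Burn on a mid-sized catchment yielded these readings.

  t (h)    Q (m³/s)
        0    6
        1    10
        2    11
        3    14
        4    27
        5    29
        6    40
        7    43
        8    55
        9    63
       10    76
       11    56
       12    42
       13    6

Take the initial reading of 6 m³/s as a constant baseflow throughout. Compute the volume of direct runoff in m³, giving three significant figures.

V ≈ 1.42 × 10^6 m³

Direct-runoff ordinates (Q − Q_b): 0.0, 4.0, 5.0, 8.0, 21.0, 23.0, 34.0, 37.0, 49.0, 57.0, 70.0, 50.0, 36.0, 0.0 m³/s.
ΣQ_DR = 394.0 m³/s.
With Δt = 1 h = 3600 s, V = ΣQ_DR · Δt = 394.0 × 3600 = 1.42 × 10^6 m³.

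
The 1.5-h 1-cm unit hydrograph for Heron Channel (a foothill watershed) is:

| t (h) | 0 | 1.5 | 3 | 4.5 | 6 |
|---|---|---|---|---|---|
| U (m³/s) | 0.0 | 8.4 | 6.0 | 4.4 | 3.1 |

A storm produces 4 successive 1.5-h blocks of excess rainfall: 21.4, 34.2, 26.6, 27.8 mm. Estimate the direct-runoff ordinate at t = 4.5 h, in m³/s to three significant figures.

Q ≈ 52.3 m³/s

By discrete convolution, Q_j = Σ (P_i / 10 mm) · U_{j−i}.
At t = 4.5 h (j=3): Q = (21.4/10)·4.4 + (34.2/10)·6.0 + (26.6/10)·8.4 + (27.8/10)·0.0 = 52.3 m³/s.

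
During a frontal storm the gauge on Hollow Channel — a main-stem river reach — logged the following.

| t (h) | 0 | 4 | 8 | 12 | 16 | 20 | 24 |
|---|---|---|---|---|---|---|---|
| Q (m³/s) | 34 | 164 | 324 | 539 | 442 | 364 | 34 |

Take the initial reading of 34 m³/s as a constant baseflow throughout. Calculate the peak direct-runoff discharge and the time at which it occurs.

Q_p = 505.0 m³/s at t = 12 h

Subtracting baseflow gives direct-runoff ordinates: 0.0, 130.0, 290.0, 505.0, 408.0, 330.0, 0.0 m³/s.
The maximum is 505.0 m³/s, occurring at the reading for t = 12 h.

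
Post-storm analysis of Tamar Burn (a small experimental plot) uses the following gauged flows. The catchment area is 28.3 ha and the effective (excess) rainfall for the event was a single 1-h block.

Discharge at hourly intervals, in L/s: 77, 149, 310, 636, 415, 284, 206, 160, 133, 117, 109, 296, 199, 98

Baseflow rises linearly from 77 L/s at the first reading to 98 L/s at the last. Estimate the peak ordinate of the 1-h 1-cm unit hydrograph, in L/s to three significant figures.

U_p ≈ 222 L/s

Direct runoff: 0.00, 70.38, 229.77, 554.15, 331.54, 198.92, 119.31, 71.69, 43.08, 25.46, 15.85, 201.23, 102.62, 0.00 L/s; ΣQ_DR = 1964 L/s, peak = 554.15 L/s.
Runoff depth d = ΣQ_DR·Δt / A = 1964 × 3600 / (28.3 ha) = 24.98 mm.
The 1-cm UH is the DRH scaled by (10 mm)/d, so U_p = 554.15 × 10/24.98 = 222 L/s.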